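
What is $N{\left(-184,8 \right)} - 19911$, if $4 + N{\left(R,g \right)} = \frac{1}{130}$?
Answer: $- \frac{2588949}{130} \approx -19915.0$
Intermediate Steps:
$N{\left(R,g \right)} = - \frac{519}{130}$ ($N{\left(R,g \right)} = -4 + \frac{1}{130} = - \frac{519}{130}$)
$N{\left(-184,8 \right)} - 19911 = - \frac{519}{130} - 19911 = - \frac{2588949}{130}$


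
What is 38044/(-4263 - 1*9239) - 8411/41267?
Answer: -841763535/278593517 ≈ -3.0215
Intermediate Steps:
38044/(-4263 - 1*9239) - 8411/41267 = 38044/(-4263 - 9239) - 8411*1/41267 = 38044/(-13502) - 8411/41267 = 38044*(-1/13502) - 8411/41267 = -19022/6751 - 8411/41267 = -841763535/278593517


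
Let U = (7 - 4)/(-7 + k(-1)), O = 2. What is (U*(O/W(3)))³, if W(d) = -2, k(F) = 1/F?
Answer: 27/512 ≈ 0.052734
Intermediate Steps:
U = -3/8 (U = (7 - 4)/(-7 + 1/(-1)) = 3/(-7 - 1) = 3/(-8) = 3*(-⅛) = -3/8 ≈ -0.37500)
(U*(O/W(3)))³ = (-3/(4*(-2)))³ = (-3*(-1)/(4*2))³ = (-3/8*(-1))³ = (3/8)³ = 27/512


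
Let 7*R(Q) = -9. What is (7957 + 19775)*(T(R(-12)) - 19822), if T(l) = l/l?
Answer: -549675972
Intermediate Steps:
R(Q) = -9/7 (R(Q) = (⅐)*(-9) = -9/7)
T(l) = 1
(7957 + 19775)*(T(R(-12)) - 19822) = (7957 + 19775)*(1 - 19822) = 27732*(-19821) = -549675972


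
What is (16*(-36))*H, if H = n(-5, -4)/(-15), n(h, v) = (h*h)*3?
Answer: 2880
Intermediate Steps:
n(h, v) = 3*h² (n(h, v) = h²*3 = 3*h²)
H = -5 (H = (3*(-5)²)/(-15) = (3*25)*(-1/15) = 75*(-1/15) = -5)
(16*(-36))*H = (16*(-36))*(-5) = -576*(-5) = 2880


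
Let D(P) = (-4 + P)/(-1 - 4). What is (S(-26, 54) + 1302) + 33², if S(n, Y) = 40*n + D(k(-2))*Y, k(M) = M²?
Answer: 1351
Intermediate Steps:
D(P) = ⅘ - P/5 (D(P) = (-4 + P)/(-5) = (-4 + P)*(-⅕) = ⅘ - P/5)
S(n, Y) = 40*n (S(n, Y) = 40*n + (⅘ - ⅕*(-2)²)*Y = 40*n + (⅘ - ⅕*4)*Y = 40*n + (⅘ - ⅘)*Y = 40*n + 0*Y = 40*n + 0 = 40*n)
(S(-26, 54) + 1302) + 33² = (40*(-26) + 1302) + 33² = (-1040 + 1302) + 1089 = 262 + 1089 = 1351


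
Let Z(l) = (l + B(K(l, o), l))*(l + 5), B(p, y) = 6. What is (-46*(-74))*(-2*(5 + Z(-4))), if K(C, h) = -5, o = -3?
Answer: -47656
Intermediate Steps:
Z(l) = (5 + l)*(6 + l) (Z(l) = (l + 6)*(l + 5) = (6 + l)*(5 + l) = (5 + l)*(6 + l))
(-46*(-74))*(-2*(5 + Z(-4))) = (-46*(-74))*(-2*(5 + (30 + (-4)² + 11*(-4)))) = 3404*(-2*(5 + (30 + 16 - 44))) = 3404*(-2*(5 + 2)) = 3404*(-2*7) = 3404*(-14) = -47656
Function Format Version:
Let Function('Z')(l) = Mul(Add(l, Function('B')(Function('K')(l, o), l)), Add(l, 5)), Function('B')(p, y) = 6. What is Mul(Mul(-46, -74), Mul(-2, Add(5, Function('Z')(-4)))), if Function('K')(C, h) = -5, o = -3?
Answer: -47656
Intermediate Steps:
Function('Z')(l) = Mul(Add(5, l), Add(6, l)) (Function('Z')(l) = Mul(Add(l, 6), Add(l, 5)) = Mul(Add(6, l), Add(5, l)) = Mul(Add(5, l), Add(6, l)))
Mul(Mul(-46, -74), Mul(-2, Add(5, Function('Z')(-4)))) = Mul(Mul(-46, -74), Mul(-2, Add(5, Add(30, Pow(-4, 2), Mul(11, -4))))) = Mul(3404, Mul(-2, Add(5, Add(30, 16, -44)))) = Mul(3404, Mul(-2, Add(5, 2))) = Mul(3404, Mul(-2, 7)) = Mul(3404, -14) = -47656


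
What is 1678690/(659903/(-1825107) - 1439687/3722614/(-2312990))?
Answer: -26380352572093626555703800/5682005677496060071 ≈ -4.6428e+6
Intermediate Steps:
1678690/(659903/(-1825107) - 1439687/3722614/(-2312990)) = 1678690/(659903*(-1/1825107) - 1439687*1/3722614*(-1/2312990)) = 1678690/(-659903/1825107 - 1439687/3722614*(-1/2312990)) = 1678690/(-659903/1825107 + 1439687/8610368955860) = 1678690/(-5682005677496060071/15714844653922777020) = 1678690*(-15714844653922777020/5682005677496060071) = -26380352572093626555703800/5682005677496060071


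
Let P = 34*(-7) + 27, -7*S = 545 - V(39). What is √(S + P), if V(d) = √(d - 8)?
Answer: √(-14154 + 7*√31)/7 ≈ 16.972*I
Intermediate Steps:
V(d) = √(-8 + d)
S = -545/7 + √31/7 (S = -(545 - √(-8 + 39))/7 = -(545 - √31)/7 = -545/7 + √31/7 ≈ -77.062)
P = -211 (P = -238 + 27 = -211)
√(S + P) = √((-545/7 + √31/7) - 211) = √(-2022/7 + √31/7)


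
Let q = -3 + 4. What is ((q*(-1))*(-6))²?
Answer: 36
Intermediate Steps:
q = 1
((q*(-1))*(-6))² = ((1*(-1))*(-6))² = (-1*(-6))² = 6² = 36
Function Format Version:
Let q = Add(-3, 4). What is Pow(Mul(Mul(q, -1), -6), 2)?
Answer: 36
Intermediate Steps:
q = 1
Pow(Mul(Mul(q, -1), -6), 2) = Pow(Mul(Mul(1, -1), -6), 2) = Pow(Mul(-1, -6), 2) = Pow(6, 2) = 36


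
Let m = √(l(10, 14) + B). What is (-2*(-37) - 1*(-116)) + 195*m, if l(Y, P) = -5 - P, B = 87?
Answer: 190 + 390*√17 ≈ 1798.0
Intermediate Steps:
m = 2*√17 (m = √((-5 - 1*14) + 87) = √((-5 - 14) + 87) = √(-19 + 87) = √68 = 2*√17 ≈ 8.2462)
(-2*(-37) - 1*(-116)) + 195*m = (-2*(-37) - 1*(-116)) + 195*(2*√17) = (74 + 116) + 390*√17 = 190 + 390*√17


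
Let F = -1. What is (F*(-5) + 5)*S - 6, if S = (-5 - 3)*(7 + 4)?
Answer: -886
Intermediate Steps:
S = -88 (S = -8*11 = -88)
(F*(-5) + 5)*S - 6 = (-1*(-5) + 5)*(-88) - 6 = (5 + 5)*(-88) - 6 = 10*(-88) - 6 = -880 - 6 = -886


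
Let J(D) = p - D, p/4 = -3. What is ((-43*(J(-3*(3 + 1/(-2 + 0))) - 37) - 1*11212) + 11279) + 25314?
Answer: 54331/2 ≈ 27166.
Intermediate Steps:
p = -12 (p = 4*(-3) = -12)
J(D) = -12 - D
((-43*(J(-3*(3 + 1/(-2 + 0))) - 37) - 1*11212) + 11279) + 25314 = ((-43*((-12 - (-3)*(3 + 1/(-2 + 0))) - 37) - 1*11212) + 11279) + 25314 = ((-43*((-12 - (-3)*(3 + 1/(-2))) - 37) - 11212) + 11279) + 25314 = ((-43*((-12 - (-3)*(3 - ½)) - 37) - 11212) + 11279) + 25314 = ((-43*((-12 - (-3)*5/2) - 37) - 11212) + 11279) + 25314 = ((-43*((-12 - 1*(-15/2)) - 37) - 11212) + 11279) + 25314 = ((-43*((-12 + 15/2) - 37) - 11212) + 11279) + 25314 = ((-43*(-9/2 - 37) - 11212) + 11279) + 25314 = ((-43*(-83/2) - 11212) + 11279) + 25314 = ((3569/2 - 11212) + 11279) + 25314 = (-18855/2 + 11279) + 25314 = 3703/2 + 25314 = 54331/2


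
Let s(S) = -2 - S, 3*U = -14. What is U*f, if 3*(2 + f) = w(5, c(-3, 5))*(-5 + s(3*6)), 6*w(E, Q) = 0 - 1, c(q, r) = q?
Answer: 77/27 ≈ 2.8519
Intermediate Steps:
w(E, Q) = -⅙ (w(E, Q) = (0 - 1)/6 = (⅙)*(-1) = -⅙)
U = -14/3 (U = (⅓)*(-14) = -14/3 ≈ -4.6667)
f = -11/18 (f = -2 + (-(-5 + (-2 - 3*6))/6)/3 = -2 + (-(-5 + (-2 - 1*18))/6)/3 = -2 + (-(-5 + (-2 - 18))/6)/3 = -2 + (-(-5 - 20)/6)/3 = -2 + (-⅙*(-25))/3 = -2 + (⅓)*(25/6) = -2 + 25/18 = -11/18 ≈ -0.61111)
U*f = -14/3*(-11/18) = 77/27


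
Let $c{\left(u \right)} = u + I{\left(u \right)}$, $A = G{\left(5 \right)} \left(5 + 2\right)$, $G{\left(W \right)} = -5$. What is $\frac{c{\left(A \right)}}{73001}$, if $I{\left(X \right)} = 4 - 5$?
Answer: $- \frac{36}{73001} \approx -0.00049314$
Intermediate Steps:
$I{\left(X \right)} = -1$
$A = -35$ ($A = - 5 \left(5 + 2\right) = \left(-5\right) 7 = -35$)
$c{\left(u \right)} = -1 + u$ ($c{\left(u \right)} = u - 1 = -1 + u$)
$\frac{c{\left(A \right)}}{73001} = \frac{-1 - 35}{73001} = \left(-36\right) \frac{1}{73001} = - \frac{36}{73001}$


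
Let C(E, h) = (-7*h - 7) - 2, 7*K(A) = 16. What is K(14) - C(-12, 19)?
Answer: 1010/7 ≈ 144.29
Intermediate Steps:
K(A) = 16/7 (K(A) = (⅐)*16 = 16/7)
C(E, h) = -9 - 7*h (C(E, h) = (-7 - 7*h) - 2 = -9 - 7*h)
K(14) - C(-12, 19) = 16/7 - (-9 - 7*19) = 16/7 - (-9 - 133) = 16/7 - 1*(-142) = 16/7 + 142 = 1010/7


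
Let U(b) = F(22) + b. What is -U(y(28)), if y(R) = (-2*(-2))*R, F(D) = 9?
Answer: -121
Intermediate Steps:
y(R) = 4*R
U(b) = 9 + b
-U(y(28)) = -(9 + 4*28) = -(9 + 112) = -1*121 = -121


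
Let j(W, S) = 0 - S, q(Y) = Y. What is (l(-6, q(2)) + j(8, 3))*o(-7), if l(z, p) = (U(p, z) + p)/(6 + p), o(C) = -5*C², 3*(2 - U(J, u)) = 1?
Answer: 14945/24 ≈ 622.71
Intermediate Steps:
U(J, u) = 5/3 (U(J, u) = 2 - ⅓*1 = 2 - ⅓ = 5/3)
j(W, S) = -S
l(z, p) = (5/3 + p)/(6 + p)
(l(-6, q(2)) + j(8, 3))*o(-7) = ((5/3 + 2)/(6 + 2) - 1*3)*(-5*(-7)²) = ((11/3)/8 - 3)*(-5*49) = ((⅛)*(11/3) - 3)*(-245) = (11/24 - 3)*(-245) = -61/24*(-245) = 14945/24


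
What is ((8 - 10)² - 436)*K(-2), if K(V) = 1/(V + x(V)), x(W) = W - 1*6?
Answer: 216/5 ≈ 43.200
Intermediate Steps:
x(W) = -6 + W (x(W) = W - 6 = -6 + W)
K(V) = 1/(-6 + 2*V) (K(V) = 1/(V + (-6 + V)) = 1/(-6 + 2*V))
((8 - 10)² - 436)*K(-2) = ((8 - 10)² - 436)*(1/(2*(-3 - 2))) = ((-2)² - 436)*((½)/(-5)) = (4 - 436)*((½)*(-⅕)) = -432*(-⅒) = 216/5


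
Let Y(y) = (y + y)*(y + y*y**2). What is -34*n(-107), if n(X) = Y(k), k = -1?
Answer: -136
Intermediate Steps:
Y(y) = 2*y*(y + y**3) (Y(y) = (2*y)*(y + y**3) = 2*y*(y + y**3))
n(X) = 4 (n(X) = 2*(-1)**2*(1 + (-1)**2) = 2*1*(1 + 1) = 2*1*2 = 4)
-34*n(-107) = -34*4 = -136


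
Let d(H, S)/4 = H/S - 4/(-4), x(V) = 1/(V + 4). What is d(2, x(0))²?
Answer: 1296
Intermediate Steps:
x(V) = 1/(4 + V)
d(H, S) = 4 + 4*H/S (d(H, S) = 4*(H/S - 4/(-4)) = 4*(H/S - 4*(-¼)) = 4*(H/S + 1) = 4*(1 + H/S) = 4 + 4*H/S)
d(2, x(0))² = (4 + 4*2/1/(4 + 0))² = (4 + 4*2/1/4)² = (4 + 4*2/(¼))² = (4 + 4*2*4)² = (4 + 32)² = 36² = 1296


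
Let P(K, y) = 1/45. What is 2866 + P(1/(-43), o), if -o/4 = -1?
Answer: 128971/45 ≈ 2866.0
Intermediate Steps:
o = 4 (o = -4*(-1) = 4)
P(K, y) = 1/45
2866 + P(1/(-43), o) = 2866 + 1/45 = 128971/45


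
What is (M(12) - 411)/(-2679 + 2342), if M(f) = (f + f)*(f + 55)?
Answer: -1197/337 ≈ -3.5519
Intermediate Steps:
M(f) = 2*f*(55 + f) (M(f) = (2*f)*(55 + f) = 2*f*(55 + f))
(M(12) - 411)/(-2679 + 2342) = (2*12*(55 + 12) - 411)/(-2679 + 2342) = (2*12*67 - 411)/(-337) = (1608 - 411)*(-1/337) = 1197*(-1/337) = -1197/337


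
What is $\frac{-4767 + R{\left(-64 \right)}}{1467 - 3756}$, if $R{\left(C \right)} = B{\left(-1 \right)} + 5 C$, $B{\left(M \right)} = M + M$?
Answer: $\frac{727}{327} \approx 2.2232$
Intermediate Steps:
$B{\left(M \right)} = 2 M$
$R{\left(C \right)} = -2 + 5 C$ ($R{\left(C \right)} = 2 \left(-1\right) + 5 C = -2 + 5 C$)
$\frac{-4767 + R{\left(-64 \right)}}{1467 - 3756} = \frac{-4767 + \left(-2 + 5 \left(-64\right)\right)}{1467 - 3756} = \frac{-4767 - 322}{-2289} = \left(-4767 - 322\right) \left(- \frac{1}{2289}\right) = \left(-5089\right) \left(- \frac{1}{2289}\right) = \frac{727}{327}$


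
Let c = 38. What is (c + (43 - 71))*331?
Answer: 3310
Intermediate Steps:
(c + (43 - 71))*331 = (38 + (43 - 71))*331 = (38 - 28)*331 = 10*331 = 3310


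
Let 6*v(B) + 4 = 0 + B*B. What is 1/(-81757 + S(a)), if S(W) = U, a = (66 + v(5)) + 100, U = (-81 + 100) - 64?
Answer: -1/81802 ≈ -1.2225e-5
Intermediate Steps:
U = -45 (U = 19 - 64 = -45)
v(B) = -⅔ + B²/6 (v(B) = -⅔ + (0 + B*B)/6 = -⅔ + (0 + B²)/6 = -⅔ + B²/6)
a = 339/2 (a = (66 + (-⅔ + (⅙)*5²)) + 100 = (66 + (-⅔ + (⅙)*25)) + 100 = (66 + (-⅔ + 25/6)) + 100 = (66 + 7/2) + 100 = 139/2 + 100 = 339/2 ≈ 169.50)
S(W) = -45
1/(-81757 + S(a)) = 1/(-81757 - 45) = 1/(-81802) = -1/81802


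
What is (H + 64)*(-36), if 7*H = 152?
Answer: -21600/7 ≈ -3085.7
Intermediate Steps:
H = 152/7 (H = (1/7)*152 = 152/7 ≈ 21.714)
(H + 64)*(-36) = (152/7 + 64)*(-36) = (600/7)*(-36) = -21600/7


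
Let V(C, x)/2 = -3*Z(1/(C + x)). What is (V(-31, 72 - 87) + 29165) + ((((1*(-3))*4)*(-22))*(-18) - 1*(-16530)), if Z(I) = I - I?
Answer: 40943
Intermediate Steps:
Z(I) = 0
V(C, x) = 0 (V(C, x) = 2*(-3*0) = 2*0 = 0)
(V(-31, 72 - 87) + 29165) + ((((1*(-3))*4)*(-22))*(-18) - 1*(-16530)) = (0 + 29165) + ((((1*(-3))*4)*(-22))*(-18) - 1*(-16530)) = 29165 + ((-3*4*(-22))*(-18) + 16530) = 29165 + (-12*(-22)*(-18) + 16530) = 29165 + (264*(-18) + 16530) = 29165 + (-4752 + 16530) = 29165 + 11778 = 40943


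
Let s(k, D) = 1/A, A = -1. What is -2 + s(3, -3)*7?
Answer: -9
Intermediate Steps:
s(k, D) = -1 (s(k, D) = 1/(-1) = -1)
-2 + s(3, -3)*7 = -2 - 1*7 = -2 - 7 = -9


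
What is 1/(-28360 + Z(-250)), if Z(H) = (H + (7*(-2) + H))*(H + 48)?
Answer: 1/75468 ≈ 1.3251e-5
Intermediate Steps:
Z(H) = (-14 + 2*H)*(48 + H) (Z(H) = (H + (-14 + H))*(48 + H) = (-14 + 2*H)*(48 + H))
1/(-28360 + Z(-250)) = 1/(-28360 + (-672 + 2*(-250)² + 82*(-250))) = 1/(-28360 + (-672 + 2*62500 - 20500)) = 1/(-28360 + (-672 + 125000 - 20500)) = 1/(-28360 + 103828) = 1/75468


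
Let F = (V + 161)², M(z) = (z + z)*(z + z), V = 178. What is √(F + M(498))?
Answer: 3*√122993 ≈ 1052.1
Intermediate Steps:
M(z) = 4*z² (M(z) = (2*z)*(2*z) = 4*z²)
F = 114921 (F = (178 + 161)² = 339² = 114921)
√(F + M(498)) = √(114921 + 4*498²) = √(114921 + 4*248004) = √(114921 + 992016) = √1106937 = 3*√122993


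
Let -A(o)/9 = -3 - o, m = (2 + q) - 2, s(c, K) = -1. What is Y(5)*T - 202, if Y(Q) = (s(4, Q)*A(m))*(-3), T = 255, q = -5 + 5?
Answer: 20453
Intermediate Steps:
q = 0
m = 0 (m = (2 + 0) - 2 = 2 - 2 = 0)
A(o) = 27 + 9*o (A(o) = -9*(-3 - o) = 27 + 9*o)
Y(Q) = 81 (Y(Q) = -(27 + 9*0)*(-3) = -(27 + 0)*(-3) = -1*27*(-3) = -27*(-3) = 81)
Y(5)*T - 202 = 81*255 - 202 = 20655 - 202 = 20453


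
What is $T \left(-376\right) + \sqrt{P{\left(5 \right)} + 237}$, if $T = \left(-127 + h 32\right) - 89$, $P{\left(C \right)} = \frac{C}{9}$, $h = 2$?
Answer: $57152 + \frac{\sqrt{2138}}{3} \approx 57167.0$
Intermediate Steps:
$P{\left(C \right)} = \frac{C}{9}$ ($P{\left(C \right)} = C \frac{1}{9} = \frac{C}{9}$)
$T = -152$ ($T = \left(-127 + 2 \cdot 32\right) - 89 = \left(-127 + 64\right) - 89 = -63 - 89 = -152$)
$T \left(-376\right) + \sqrt{P{\left(5 \right)} + 237} = \left(-152\right) \left(-376\right) + \sqrt{\frac{1}{9} \cdot 5 + 237} = 57152 + \sqrt{\frac{5}{9} + 237} = 57152 + \sqrt{\frac{2138}{9}} = 57152 + \frac{\sqrt{2138}}{3}$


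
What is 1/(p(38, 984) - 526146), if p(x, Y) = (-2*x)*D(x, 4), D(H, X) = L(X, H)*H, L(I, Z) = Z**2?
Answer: -1/4696418 ≈ -2.1293e-7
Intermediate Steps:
D(H, X) = H**3 (D(H, X) = H**2*H = H**3)
p(x, Y) = -2*x**4 (p(x, Y) = (-2*x)*x**3 = -2*x**4)
1/(p(38, 984) - 526146) = 1/(-2*38**4 - 526146) = 1/(-2*2085136 - 526146) = 1/(-4170272 - 526146) = 1/(-4696418) = -1/4696418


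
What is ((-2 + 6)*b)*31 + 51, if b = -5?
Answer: -569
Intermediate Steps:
((-2 + 6)*b)*31 + 51 = ((-2 + 6)*(-5))*31 + 51 = (4*(-5))*31 + 51 = -20*31 + 51 = -620 + 51 = -569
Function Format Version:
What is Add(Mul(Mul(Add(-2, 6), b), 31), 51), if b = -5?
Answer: -569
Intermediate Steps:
Add(Mul(Mul(Add(-2, 6), b), 31), 51) = Add(Mul(Mul(Add(-2, 6), -5), 31), 51) = Add(Mul(Mul(4, -5), 31), 51) = Add(Mul(-20, 31), 51) = Add(-620, 51) = -569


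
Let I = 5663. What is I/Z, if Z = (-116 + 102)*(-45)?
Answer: 809/90 ≈ 8.9889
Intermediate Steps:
Z = 630 (Z = -14*(-45) = 630)
I/Z = 5663/630 = 5663*(1/630) = 809/90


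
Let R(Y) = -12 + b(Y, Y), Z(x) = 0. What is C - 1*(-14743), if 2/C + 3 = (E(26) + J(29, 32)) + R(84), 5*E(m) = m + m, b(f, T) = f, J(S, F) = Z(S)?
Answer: 5852981/397 ≈ 14743.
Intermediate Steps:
J(S, F) = 0
R(Y) = -12 + Y
E(m) = 2*m/5 (E(m) = (m + m)/5 = (2*m)/5 = 2*m/5)
C = 10/397 (C = 2/(-3 + (((⅖)*26 + 0) + (-12 + 84))) = 2/(-3 + ((52/5 + 0) + 72)) = 2/(-3 + (52/5 + 72)) = 2/(-3 + 412/5) = 2/(397/5) = 2*(5/397) = 10/397 ≈ 0.025189)
C - 1*(-14743) = 10/397 - 1*(-14743) = 10/397 + 14743 = 5852981/397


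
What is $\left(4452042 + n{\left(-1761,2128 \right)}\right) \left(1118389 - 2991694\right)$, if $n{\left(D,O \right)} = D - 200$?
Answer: $-8336358987705$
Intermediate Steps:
$n{\left(D,O \right)} = -200 + D$ ($n{\left(D,O \right)} = D - 200 = -200 + D$)
$\left(4452042 + n{\left(-1761,2128 \right)}\right) \left(1118389 - 2991694\right) = \left(4452042 - 1961\right) \left(1118389 - 2991694\right) = \left(4452042 - 1961\right) \left(-1873305\right) = 4450081 \left(-1873305\right) = -8336358987705$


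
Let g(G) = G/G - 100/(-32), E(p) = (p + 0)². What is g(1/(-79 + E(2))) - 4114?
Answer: -32879/8 ≈ -4109.9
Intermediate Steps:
E(p) = p²
g(G) = 33/8 (g(G) = 1 - 100*(-1/32) = 1 + 25/8 = 33/8)
g(1/(-79 + E(2))) - 4114 = 33/8 - 4114 = -32879/8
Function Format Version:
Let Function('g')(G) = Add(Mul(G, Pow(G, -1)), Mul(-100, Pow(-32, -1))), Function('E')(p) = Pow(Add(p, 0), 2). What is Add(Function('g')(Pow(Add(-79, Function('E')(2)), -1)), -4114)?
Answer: Rational(-32879, 8) ≈ -4109.9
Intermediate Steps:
Function('E')(p) = Pow(p, 2)
Function('g')(G) = Rational(33, 8) (Function('g')(G) = Add(1, Mul(-100, Rational(-1, 32))) = Add(1, Rational(25, 8)) = Rational(33, 8))
Add(Function('g')(Pow(Add(-79, Function('E')(2)), -1)), -4114) = Add(Rational(33, 8), -4114) = Rational(-32879, 8)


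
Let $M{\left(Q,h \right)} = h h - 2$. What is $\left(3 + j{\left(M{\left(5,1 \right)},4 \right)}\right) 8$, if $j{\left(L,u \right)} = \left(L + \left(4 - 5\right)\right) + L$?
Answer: $0$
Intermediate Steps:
$M{\left(Q,h \right)} = -2 + h^{2}$ ($M{\left(Q,h \right)} = h^{2} - 2 = -2 + h^{2}$)
$j{\left(L,u \right)} = -1 + 2 L$ ($j{\left(L,u \right)} = \left(L + \left(4 - 5\right)\right) + L = \left(L - 1\right) + L = \left(-1 + L\right) + L = -1 + 2 L$)
$\left(3 + j{\left(M{\left(5,1 \right)},4 \right)}\right) 8 = \left(3 + \left(-1 + 2 \left(-2 + 1^{2}\right)\right)\right) 8 = \left(3 + \left(-1 + 2 \left(-2 + 1\right)\right)\right) 8 = \left(3 + \left(-1 + 2 \left(-1\right)\right)\right) 8 = \left(3 - 3\right) 8 = 0 \cdot 8 = 0$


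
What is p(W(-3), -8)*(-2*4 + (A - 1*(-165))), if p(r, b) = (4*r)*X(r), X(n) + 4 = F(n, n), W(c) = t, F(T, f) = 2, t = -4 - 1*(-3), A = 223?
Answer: 3040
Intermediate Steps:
t = -1 (t = -4 + 3 = -1)
W(c) = -1
X(n) = -2 (X(n) = -4 + 2 = -2)
p(r, b) = -8*r (p(r, b) = (4*r)*(-2) = -8*r)
p(W(-3), -8)*(-2*4 + (A - 1*(-165))) = (-8*(-1))*(-2*4 + (223 - 1*(-165))) = 8*(-8 + (223 + 165)) = 8*(-8 + 388) = 8*380 = 3040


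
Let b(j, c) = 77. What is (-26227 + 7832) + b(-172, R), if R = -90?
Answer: -18318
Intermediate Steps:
(-26227 + 7832) + b(-172, R) = (-26227 + 7832) + 77 = -18395 + 77 = -18318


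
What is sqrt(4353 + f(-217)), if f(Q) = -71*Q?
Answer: 4*sqrt(1235) ≈ 140.57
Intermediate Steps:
sqrt(4353 + f(-217)) = sqrt(4353 - 71*(-217)) = sqrt(4353 + 15407) = sqrt(19760) = 4*sqrt(1235)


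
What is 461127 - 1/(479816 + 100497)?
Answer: 267597992750/580313 ≈ 4.6113e+5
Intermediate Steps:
461127 - 1/(479816 + 100497) = 461127 - 1/580313 = 267597992750/580313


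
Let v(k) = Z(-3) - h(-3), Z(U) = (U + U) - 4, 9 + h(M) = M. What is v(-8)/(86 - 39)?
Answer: 2/47 ≈ 0.042553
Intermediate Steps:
h(M) = -9 + M
Z(U) = -4 + 2*U (Z(U) = 2*U - 4 = -4 + 2*U)
v(k) = 2 (v(k) = (-4 + 2*(-3)) - (-9 - 3) = (-4 - 6) - 1*(-12) = -10 + 12 = 2)
v(-8)/(86 - 39) = 2/(86 - 39) = 2/47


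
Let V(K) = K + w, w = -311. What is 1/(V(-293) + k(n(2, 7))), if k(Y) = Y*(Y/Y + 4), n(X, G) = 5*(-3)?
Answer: -1/679 ≈ -0.0014728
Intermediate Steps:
n(X, G) = -15
V(K) = -311 + K (V(K) = K - 311 = -311 + K)
k(Y) = 5*Y (k(Y) = Y*(1 + 4) = Y*5 = 5*Y)
1/(V(-293) + k(n(2, 7))) = 1/((-311 - 293) + 5*(-15)) = 1/(-604 - 75) = 1/(-679) = -1/679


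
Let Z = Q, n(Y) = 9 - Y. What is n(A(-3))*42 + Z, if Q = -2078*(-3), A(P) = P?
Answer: 6738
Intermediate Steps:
Q = 6234
Z = 6234
n(A(-3))*42 + Z = (9 - 1*(-3))*42 + 6234 = (9 + 3)*42 + 6234 = 12*42 + 6234 = 504 + 6234 = 6738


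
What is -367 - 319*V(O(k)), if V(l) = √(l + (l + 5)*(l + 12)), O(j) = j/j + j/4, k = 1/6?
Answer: -367 - 319*√45985/24 ≈ -3217.3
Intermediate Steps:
k = ⅙ (k = 1*(⅙) = ⅙ ≈ 0.16667)
O(j) = 1 + j/4 (O(j) = 1 + j*(¼) = 1 + j/4)
V(l) = √(l + (5 + l)*(12 + l))
-367 - 319*V(O(k)) = -367 - 319*√(60 + (1 + (¼)*(⅙))² + 18*(1 + (¼)*(⅙))) = -367 - 319*√(60 + (1 + 1/24)² + 18*(1 + 1/24)) = -367 - 319*√(60 + (25/24)² + 18*(25/24)) = -367 - 319*√(60 + 625/576 + 75/4) = -367 - 319*√45985/24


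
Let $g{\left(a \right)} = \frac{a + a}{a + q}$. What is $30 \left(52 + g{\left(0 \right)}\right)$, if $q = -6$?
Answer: $1560$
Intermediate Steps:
$g{\left(a \right)} = \frac{2 a}{-6 + a}$ ($g{\left(a \right)} = \frac{a + a}{a - 6} = \frac{2 a}{-6 + a}$)
$30 \left(52 + g{\left(0 \right)}\right) = 30 \left(52 + 2 \cdot 0 \frac{1}{-6 + 0}\right) = 30 \left(52 + 2 \cdot 0 \frac{1}{-6}\right) = 30 \left(52 + 2 \cdot 0 \left(- \frac{1}{6}\right)\right) = 30 \left(52 + 0\right) = 30 \cdot 52 = 1560$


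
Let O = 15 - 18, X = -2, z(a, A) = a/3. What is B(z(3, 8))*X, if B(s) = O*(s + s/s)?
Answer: 12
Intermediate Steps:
z(a, A) = a/3 (z(a, A) = a*(1/3) = a/3)
O = -3
B(s) = -3 - 3*s (B(s) = -3*(s + s/s) = -3*(s + 1) = -3*(1 + s) = -3 - 3*s)
B(z(3, 8))*X = (-3 - 3)*(-2) = -6*(-2) = 12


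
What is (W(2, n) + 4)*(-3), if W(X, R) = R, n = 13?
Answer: -51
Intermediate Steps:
(W(2, n) + 4)*(-3) = (13 + 4)*(-3) = 17*(-3) = -51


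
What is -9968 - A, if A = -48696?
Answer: 38728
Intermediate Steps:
-9968 - A = -9968 - 1*(-48696) = -9968 + 48696 = 38728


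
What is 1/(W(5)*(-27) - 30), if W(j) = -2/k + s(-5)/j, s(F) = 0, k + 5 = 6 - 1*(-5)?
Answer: -1/21 ≈ -0.047619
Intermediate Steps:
k = 6 (k = -5 + (6 - 1*(-5)) = -5 + (6 + 5) = -5 + 11 = 6)
W(j) = -1/3 (W(j) = -2/6 + 0/j = -2*1/6 + 0 = -1/3 + 0 = -1/3)
1/(W(5)*(-27) - 30) = 1/(-1/3*(-27) - 30) = 1/(9 - 30) = 1/(-21) = -1/21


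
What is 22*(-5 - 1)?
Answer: -132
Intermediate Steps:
22*(-5 - 1) = 22*(-6) = -132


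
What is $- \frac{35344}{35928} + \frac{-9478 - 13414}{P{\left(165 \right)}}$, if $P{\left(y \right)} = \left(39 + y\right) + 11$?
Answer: $- \frac{103757842}{965565} \approx -107.46$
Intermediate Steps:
$P{\left(y \right)} = 50 + y$
$- \frac{35344}{35928} + \frac{-9478 - 13414}{P{\left(165 \right)}} = - \frac{35344}{35928} + \frac{-9478 - 13414}{50 + 165} = \left(-35344\right) \frac{1}{35928} - \frac{22892}{215} = - \frac{4418}{4491} - \frac{22892}{215} = - \frac{103757842}{965565}$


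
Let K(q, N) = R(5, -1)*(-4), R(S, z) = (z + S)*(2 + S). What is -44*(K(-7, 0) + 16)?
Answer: 4224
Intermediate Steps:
R(S, z) = (2 + S)*(S + z) (R(S, z) = (S + z)*(2 + S) = (2 + S)*(S + z))
K(q, N) = -112 (K(q, N) = (5² + 2*5 + 2*(-1) + 5*(-1))*(-4) = (25 + 10 - 2 - 5)*(-4) = 28*(-4) = -112)
-44*(K(-7, 0) + 16) = -44*(-112 + 16) = -44*(-96) = 4224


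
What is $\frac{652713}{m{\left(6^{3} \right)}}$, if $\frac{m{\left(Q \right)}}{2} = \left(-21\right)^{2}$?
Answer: $\frac{217571}{294} \approx 740.04$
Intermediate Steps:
$m{\left(Q \right)} = 882$ ($m{\left(Q \right)} = 2 \left(-21\right)^{2} = 2 \cdot 441 = 882$)
$\frac{652713}{m{\left(6^{3} \right)}} = \frac{652713}{882} = 652713 \cdot \frac{1}{882} = \frac{217571}{294}$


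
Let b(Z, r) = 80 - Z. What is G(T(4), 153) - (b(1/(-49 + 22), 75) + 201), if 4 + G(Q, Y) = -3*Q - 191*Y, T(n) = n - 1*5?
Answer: -796636/27 ≈ -29505.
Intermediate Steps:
T(n) = -5 + n (T(n) = n - 5 = -5 + n)
G(Q, Y) = -4 - 191*Y - 3*Q (G(Q, Y) = -4 + (-3*Q - 191*Y) = -4 + (-191*Y - 3*Q) = -4 - 191*Y - 3*Q)
G(T(4), 153) - (b(1/(-49 + 22), 75) + 201) = (-4 - 191*153 - 3*(-5 + 4)) - ((80 - 1/(-49 + 22)) + 201) = (-4 - 29223 - 3*(-1)) - ((80 - 1/(-27)) + 201) = (-4 - 29223 + 3) - ((80 - 1*(-1/27)) + 201) = -29224 - ((80 + 1/27) + 201) = -29224 - (2161/27 + 201) = -29224 - 1*7588/27 = -29224 - 7588/27 = -796636/27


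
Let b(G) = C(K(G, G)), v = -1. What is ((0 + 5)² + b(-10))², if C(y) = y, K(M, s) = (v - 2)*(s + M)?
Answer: 7225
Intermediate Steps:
K(M, s) = -3*M - 3*s (K(M, s) = (-1 - 2)*(s + M) = -3*(M + s) = -3*M - 3*s)
b(G) = -6*G (b(G) = -3*G - 3*G = -6*G)
((0 + 5)² + b(-10))² = ((0 + 5)² - 6*(-10))² = (5² + 60)² = (25 + 60)² = 85² = 7225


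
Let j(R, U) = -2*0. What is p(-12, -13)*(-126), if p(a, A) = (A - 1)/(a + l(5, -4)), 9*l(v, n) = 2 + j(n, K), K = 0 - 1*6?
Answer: -7938/53 ≈ -149.77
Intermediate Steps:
K = -6 (K = 0 - 6 = -6)
j(R, U) = 0
l(v, n) = 2/9 (l(v, n) = (2 + 0)/9 = (⅑)*2 = 2/9)
p(a, A) = (-1 + A)/(2/9 + a) (p(a, A) = (A - 1)/(a + 2/9) = (-1 + A)/(2/9 + a))
p(-12, -13)*(-126) = (9*(-1 - 13)/(2 + 9*(-12)))*(-126) = (9*(-14)/(2 - 108))*(-126) = (9*(-14)/(-106))*(-126) = (9*(-1/106)*(-14))*(-126) = (63/53)*(-126) = -7938/53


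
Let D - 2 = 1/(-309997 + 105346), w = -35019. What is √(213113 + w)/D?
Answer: 204651*√178094/409301 ≈ 211.01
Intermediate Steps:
D = 409301/204651 (D = 2 + 1/(-309997 + 105346) = 2 + 1/(-204651) = 2 - 1/204651 = 409301/204651 ≈ 2.0000)
√(213113 + w)/D = √(213113 - 35019)/(409301/204651) = √178094*(204651/409301) = 204651*√178094/409301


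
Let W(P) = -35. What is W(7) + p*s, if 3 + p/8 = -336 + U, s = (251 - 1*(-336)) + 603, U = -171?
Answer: -4855235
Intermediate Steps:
s = 1190 (s = (251 + 336) + 603 = 587 + 603 = 1190)
p = -4080 (p = -24 + 8*(-336 - 171) = -24 + 8*(-507) = -24 - 4056 = -4080)
W(7) + p*s = -35 - 4080*1190 = -35 - 4855200 = -4855235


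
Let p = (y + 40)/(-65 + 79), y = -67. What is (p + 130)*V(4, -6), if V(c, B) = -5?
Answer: -8965/14 ≈ -640.36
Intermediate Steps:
p = -27/14 (p = (-67 + 40)/(-65 + 79) = -27/14 ≈ -1.9286)
(p + 130)*V(4, -6) = (-27/14 + 130)*(-5) = (1793/14)*(-5) = -8965/14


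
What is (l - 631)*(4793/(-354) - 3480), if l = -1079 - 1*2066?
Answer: 39574816/3 ≈ 1.3192e+7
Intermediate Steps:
l = -3145 (l = -1079 - 2066 = -3145)
(l - 631)*(4793/(-354) - 3480) = (-3145 - 631)*(4793/(-354) - 3480) = -3776*(4793*(-1/354) - 3480) = -3776*(-4793/354 - 3480) = -3776*(-1236713/354) = 39574816/3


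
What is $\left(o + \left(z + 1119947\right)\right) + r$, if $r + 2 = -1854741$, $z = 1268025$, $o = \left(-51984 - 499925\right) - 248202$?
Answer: $-266882$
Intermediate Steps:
$o = -800111$ ($o = \left(-51984 - 499925\right) - 248202 = -551909 - 248202 = -800111$)
$r = -1854743$ ($r = -2 - 1854741 = -1854743$)
$\left(o + \left(z + 1119947\right)\right) + r = \left(-800111 + \left(1268025 + 1119947\right)\right) - 1854743 = \left(-800111 + 2387972\right) - 1854743 = 1587861 - 1854743 = -266882$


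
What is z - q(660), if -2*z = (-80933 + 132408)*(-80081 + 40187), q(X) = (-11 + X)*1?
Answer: 1026771176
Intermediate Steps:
q(X) = -11 + X
z = 1026771825 (z = -(-80933 + 132408)*(-80081 + 40187)/2 = -51475*(-39894)/2 = -1/2*(-2053543650) = 1026771825)
z - q(660) = 1026771825 - (-11 + 660) = 1026771825 - 1*649 = 1026771825 - 649 = 1026771176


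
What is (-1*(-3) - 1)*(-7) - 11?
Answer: -25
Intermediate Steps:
(-1*(-3) - 1)*(-7) - 11 = (3 - 1)*(-7) - 11 = 2*(-7) - 11 = -14 - 11 = -25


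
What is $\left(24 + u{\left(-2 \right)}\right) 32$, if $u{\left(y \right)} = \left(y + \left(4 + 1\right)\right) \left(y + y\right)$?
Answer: $384$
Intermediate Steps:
$u{\left(y \right)} = 2 y \left(5 + y\right)$ ($u{\left(y \right)} = \left(y + 5\right) 2 y = \left(5 + y\right) 2 y = 2 y \left(5 + y\right)$)
$\left(24 + u{\left(-2 \right)}\right) 32 = \left(24 + 2 \left(-2\right) \left(5 - 2\right)\right) 32 = \left(24 + 2 \left(-2\right) 3\right) 32 = \left(24 - 12\right) 32 = 12 \cdot 32 = 384$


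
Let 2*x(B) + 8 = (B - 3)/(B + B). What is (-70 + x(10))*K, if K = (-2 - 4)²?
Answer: -26577/10 ≈ -2657.7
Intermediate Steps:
K = 36 (K = (-6)² = 36)
x(B) = -4 + (-3 + B)/(4*B) (x(B) = -4 + ((B - 3)/(B + B))/2 = -4 + ((-3 + B)/((2*B)))/2 = -4 + ((-3 + B)*(1/(2*B)))/2 = -4 + ((-3 + B)/(2*B))/2 = -4 + (-3 + B)/(4*B))
(-70 + x(10))*K = (-70 + (¾)*(-1 - 5*10)/10)*36 = (-70 + (¾)*(⅒)*(-1 - 50))*36 = (-70 + (¾)*(⅒)*(-51))*36 = (-70 - 153/40)*36 = -2953/40*36 = -26577/10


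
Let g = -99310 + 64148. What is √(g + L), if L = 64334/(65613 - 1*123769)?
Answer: I*√29731464165634/29078 ≈ 187.52*I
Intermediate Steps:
g = -35162
L = -32167/29078 (L = 64334/(65613 - 123769) = 64334/(-58156) = 64334*(-1/58156) = -32167/29078 ≈ -1.1062)
√(g + L) = √(-35162 - 32167/29078) = √(-1022472803/29078) = I*√29731464165634/29078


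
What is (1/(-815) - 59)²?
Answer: 2312263396/664225 ≈ 3481.1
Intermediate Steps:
(1/(-815) - 59)² = (-1/815 - 59)² = (-48086/815)² = 2312263396/664225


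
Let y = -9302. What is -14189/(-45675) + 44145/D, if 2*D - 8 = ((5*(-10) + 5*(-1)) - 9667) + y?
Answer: -268773409/62039700 ≈ -4.3323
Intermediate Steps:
D = -9508 (D = 4 + (((5*(-10) + 5*(-1)) - 9667) - 9302)/2 = 4 + (((-50 - 5) - 9667) - 9302)/2 = 4 + ((-55 - 9667) - 9302)/2 = 4 + (-9722 - 9302)/2 = 4 + (1/2)*(-19024) = 4 - 9512 = -9508)
-14189/(-45675) + 44145/D = -14189/(-45675) + 44145/(-9508) = -14189*(-1/45675) + 44145*(-1/9508) = 2027/6525 - 44145/9508 = -268773409/62039700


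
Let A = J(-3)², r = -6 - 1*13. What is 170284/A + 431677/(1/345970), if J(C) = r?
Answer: 53914372470374/361 ≈ 1.4935e+11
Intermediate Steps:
r = -19 (r = -6 - 13 = -19)
J(C) = -19
A = 361 (A = (-19)² = 361)
170284/A + 431677/(1/345970) = 170284/361 + 431677/(1/345970) = 170284*(1/361) + 431677/(1/345970) = 170284/361 + 431677*345970 = 170284/361 + 149347291690 = 53914372470374/361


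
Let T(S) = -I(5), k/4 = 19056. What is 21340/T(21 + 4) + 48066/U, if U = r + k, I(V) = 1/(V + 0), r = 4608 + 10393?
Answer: -9733659434/91225 ≈ -1.0670e+5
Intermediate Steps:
r = 15001
I(V) = 1/V
k = 76224 (k = 4*19056 = 76224)
U = 91225 (U = 15001 + 76224 = 91225)
T(S) = -⅕ (T(S) = -1/5 = -1*⅕ = -⅕)
21340/T(21 + 4) + 48066/U = 21340/(-⅕) + 48066/91225 = 21340*(-5) + 48066*(1/91225) = -106700 + 48066/91225 = -9733659434/91225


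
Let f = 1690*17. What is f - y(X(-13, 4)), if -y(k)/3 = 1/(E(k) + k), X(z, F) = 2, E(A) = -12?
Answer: 287297/10 ≈ 28730.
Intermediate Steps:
y(k) = -3/(-12 + k)
f = 28730
f - y(X(-13, 4)) = 28730 - (-3)/(-12 + 2) = 28730 - (-3)/(-10) = 28730 - (-3)*(-1)/10 = 28730 - 1*3/10 = 28730 - 3/10 = 287297/10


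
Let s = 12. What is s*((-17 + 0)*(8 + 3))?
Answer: -2244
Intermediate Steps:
s*((-17 + 0)*(8 + 3)) = 12*((-17 + 0)*(8 + 3)) = 12*(-17*11) = 12*(-187) = -2244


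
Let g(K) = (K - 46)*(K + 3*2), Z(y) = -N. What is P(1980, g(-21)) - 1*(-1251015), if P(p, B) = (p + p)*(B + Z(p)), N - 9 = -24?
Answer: 5290215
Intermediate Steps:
N = -15 (N = 9 - 24 = -15)
Z(y) = 15 (Z(y) = -1*(-15) = 15)
g(K) = (-46 + K)*(6 + K) (g(K) = (-46 + K)*(K + 6) = (-46 + K)*(6 + K))
P(p, B) = 2*p*(15 + B) (P(p, B) = (p + p)*(B + 15) = (2*p)*(15 + B) = 2*p*(15 + B))
P(1980, g(-21)) - 1*(-1251015) = 2*1980*(15 + (-276 + (-21)² - 40*(-21))) - 1*(-1251015) = 2*1980*(15 + (-276 + 441 + 840)) + 1251015 = 2*1980*(15 + 1005) + 1251015 = 2*1980*1020 + 1251015 = 4039200 + 1251015 = 5290215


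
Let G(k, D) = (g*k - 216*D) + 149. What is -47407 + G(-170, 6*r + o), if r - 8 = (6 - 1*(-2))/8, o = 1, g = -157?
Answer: -32448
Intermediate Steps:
r = 9 (r = 8 + (6 - 1*(-2))/8 = 8 + (6 + 2)*(⅛) = 8 + 8*(⅛) = 8 + 1 = 9)
G(k, D) = 149 - 216*D - 157*k (G(k, D) = (-157*k - 216*D) + 149 = (-216*D - 157*k) + 149 = 149 - 216*D - 157*k)
-47407 + G(-170, 6*r + o) = -47407 + (149 - 216*(6*9 + 1) - 157*(-170)) = -47407 + (149 - 216*(54 + 1) + 26690) = -47407 + (149 - 216*55 + 26690) = -47407 + (149 - 11880 + 26690) = -47407 + 14959 = -32448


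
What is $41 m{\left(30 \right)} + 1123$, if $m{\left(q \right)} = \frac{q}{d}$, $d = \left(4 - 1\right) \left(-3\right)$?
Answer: $\frac{2959}{3} \approx 986.33$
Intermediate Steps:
$d = -9$ ($d = 3 \left(-3\right) = -9$)
$m{\left(q \right)} = - \frac{q}{9}$ ($m{\left(q \right)} = \frac{q}{-9} = q \left(- \frac{1}{9}\right) = - \frac{q}{9}$)
$41 m{\left(30 \right)} + 1123 = 41 \left(\left(- \frac{1}{9}\right) 30\right) + 1123 = 41 \left(- \frac{10}{3}\right) + 1123 = - \frac{410}{3} + 1123 = \frac{2959}{3}$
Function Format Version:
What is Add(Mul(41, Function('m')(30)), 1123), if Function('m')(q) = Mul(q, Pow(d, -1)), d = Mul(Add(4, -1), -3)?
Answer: Rational(2959, 3) ≈ 986.33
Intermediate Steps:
d = -9 (d = Mul(3, -3) = -9)
Function('m')(q) = Mul(Rational(-1, 9), q) (Function('m')(q) = Mul(q, Pow(-9, -1)) = Mul(q, Rational(-1, 9)) = Mul(Rational(-1, 9), q))
Add(Mul(41, Function('m')(30)), 1123) = Add(Mul(41, Mul(Rational(-1, 9), 30)), 1123) = Add(Mul(41, Rational(-10, 3)), 1123) = Add(Rational(-410, 3), 1123) = Rational(2959, 3)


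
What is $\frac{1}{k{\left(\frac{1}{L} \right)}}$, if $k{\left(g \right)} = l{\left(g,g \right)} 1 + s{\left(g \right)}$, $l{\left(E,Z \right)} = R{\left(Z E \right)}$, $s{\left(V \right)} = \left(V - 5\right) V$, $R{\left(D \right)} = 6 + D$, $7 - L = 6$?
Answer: $\frac{1}{3} \approx 0.33333$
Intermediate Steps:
$L = 1$ ($L = 7 - 6 = 1$)
$s{\left(V \right)} = V \left(-5 + V\right)$ ($s{\left(V \right)} = \left(-5 + V\right) V = V \left(-5 + V\right)$)
$l{\left(E,Z \right)} = 6 + E Z$ ($l{\left(E,Z \right)} = 6 + Z E = 6 + E Z$)
$k{\left(g \right)} = 6 + g^{2} + g \left(-5 + g\right)$ ($k{\left(g \right)} = \left(6 + g g\right) 1 + g \left(-5 + g\right) = \left(6 + g^{2}\right) 1 + g \left(-5 + g\right) = \left(6 + g^{2}\right) + g \left(-5 + g\right) = 6 + g^{2} + g \left(-5 + g\right)$)
$\frac{1}{k{\left(\frac{1}{L} \right)}} = \frac{1}{6 + \left(1^{-1}\right)^{2} + \frac{-5 + 1^{-1}}{1}} = \frac{1}{6 + 1^{2} + 1 \left(-5 + 1\right)} = \frac{1}{6 + 1 + 1 \left(-4\right)} = \frac{1}{6 + 1 - 4} = \frac{1}{3}$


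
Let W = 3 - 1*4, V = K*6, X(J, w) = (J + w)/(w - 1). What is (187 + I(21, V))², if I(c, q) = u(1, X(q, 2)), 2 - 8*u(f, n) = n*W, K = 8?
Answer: 149769/4 ≈ 37442.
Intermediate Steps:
X(J, w) = (J + w)/(-1 + w)
V = 48 (V = 8*6 = 48)
W = -1 (W = 3 - 4 = -1)
u(f, n) = ¼ + n/8 (u(f, n) = ¼ - n*(-1)/8 = ¼ - (-1)*n/8 = ¼ + n/8)
I(c, q) = ½ + q/8 (I(c, q) = ¼ + ((q + 2)/(-1 + 2))/8 = ¼ + ((2 + q)/1)/8 = ¼ + (1*(2 + q))/8 = ¼ + (2 + q)/8 = ¼ + (¼ + q/8) = ½ + q/8)
(187 + I(21, V))² = (187 + (½ + (⅛)*48))² = (187 + (½ + 6))² = (187 + 13/2)² = (387/2)² = 149769/4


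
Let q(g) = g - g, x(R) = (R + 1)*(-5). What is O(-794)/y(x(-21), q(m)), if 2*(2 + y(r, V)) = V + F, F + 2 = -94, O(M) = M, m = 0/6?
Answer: 397/25 ≈ 15.880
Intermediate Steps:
m = 0 (m = 0*(⅙) = 0)
x(R) = -5 - 5*R (x(R) = (1 + R)*(-5) = -5 - 5*R)
q(g) = 0
F = -96 (F = -2 - 94 = -96)
y(r, V) = -50 + V/2 (y(r, V) = -2 + (V - 96)/2 = -2 + (-96 + V)/2 = -2 + (-48 + V/2) = -50 + V/2)
O(-794)/y(x(-21), q(m)) = -794/(-50 + (½)*0) = -794/(-50 + 0) = -794/(-50) = -794*(-1/50) = 397/25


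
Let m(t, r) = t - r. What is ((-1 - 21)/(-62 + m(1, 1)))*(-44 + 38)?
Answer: -66/31 ≈ -2.1290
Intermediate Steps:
((-1 - 21)/(-62 + m(1, 1)))*(-44 + 38) = ((-1 - 21)/(-62 + (1 - 1*1)))*(-44 + 38) = -22/(-62 + (1 - 1))*(-6) = -22/(-62 + 0)*(-6) = -22/(-62)*(-6) = -22*(-1/62)*(-6) = (11/31)*(-6) = -66/31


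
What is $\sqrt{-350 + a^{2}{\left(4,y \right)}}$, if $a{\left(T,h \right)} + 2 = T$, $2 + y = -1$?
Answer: $i \sqrt{346} \approx 18.601 i$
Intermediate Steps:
$y = -3$ ($y = -2 - 1 = -3$)
$a{\left(T,h \right)} = -2 + T$
$\sqrt{-350 + a^{2}{\left(4,y \right)}} = \sqrt{-350 + \left(-2 + 4\right)^{2}} = \sqrt{-350 + 2^{2}} = \sqrt{-350 + 4} = \sqrt{-346} = i \sqrt{346}$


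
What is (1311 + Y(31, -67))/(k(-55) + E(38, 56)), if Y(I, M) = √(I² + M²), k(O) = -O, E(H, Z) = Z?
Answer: 437/37 + 5*√218/111 ≈ 12.476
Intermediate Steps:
(1311 + Y(31, -67))/(k(-55) + E(38, 56)) = (1311 + √(31² + (-67)²))/(-1*(-55) + 56) = (1311 + √(961 + 4489))/(55 + 56) = (1311 + √5450)/111 = (1311 + 5*√218)*(1/111) = 437/37 + 5*√218/111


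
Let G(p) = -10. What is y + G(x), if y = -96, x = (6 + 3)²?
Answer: -106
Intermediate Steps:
x = 81 (x = 9² = 81)
y + G(x) = -96 - 10 = -106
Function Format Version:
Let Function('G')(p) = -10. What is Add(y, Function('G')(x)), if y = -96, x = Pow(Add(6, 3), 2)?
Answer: -106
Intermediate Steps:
x = 81 (x = Pow(9, 2) = 81)
Add(y, Function('G')(x)) = Add(-96, -10) = -106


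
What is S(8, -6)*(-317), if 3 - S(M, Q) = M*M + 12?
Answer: 23141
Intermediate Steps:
S(M, Q) = -9 - M² (S(M, Q) = 3 - (M*M + 12) = 3 - (M² + 12) = 3 - (12 + M²) = 3 + (-12 - M²) = -9 - M²)
S(8, -6)*(-317) = (-9 - 1*8²)*(-317) = (-9 - 1*64)*(-317) = (-9 - 64)*(-317) = -73*(-317) = 23141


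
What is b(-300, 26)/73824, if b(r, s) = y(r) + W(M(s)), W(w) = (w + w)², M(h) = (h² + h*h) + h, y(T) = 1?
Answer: 7595537/73824 ≈ 102.89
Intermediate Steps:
M(h) = h + 2*h² (M(h) = (h² + h²) + h = 2*h² + h = h + 2*h²)
W(w) = 4*w² (W(w) = (2*w)² = 4*w²)
b(r, s) = 1 + 4*s²*(1 + 2*s)² (b(r, s) = 1 + 4*(s*(1 + 2*s))² = 1 + 4*(s²*(1 + 2*s)²) = 1 + 4*s²*(1 + 2*s)²)
b(-300, 26)/73824 = (1 + 4*26²*(1 + 2*26)²)/73824 = (1 + 4*676*(1 + 52)²)*(1/73824) = (1 + 4*676*53²)*(1/73824) = (1 + 4*676*2809)*(1/73824) = (1 + 7595536)*(1/73824) = 7595537*(1/73824) = 7595537/73824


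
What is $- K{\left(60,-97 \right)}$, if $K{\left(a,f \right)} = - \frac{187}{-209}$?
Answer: $- \frac{17}{19} \approx -0.89474$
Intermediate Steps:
$K{\left(a,f \right)} = \frac{17}{19}$ ($K{\left(a,f \right)} = \left(-187\right) \left(- \frac{1}{209}\right) = \frac{17}{19}$)
$- K{\left(60,-97 \right)} = \left(-1\right) \frac{17}{19} = - \frac{17}{19}$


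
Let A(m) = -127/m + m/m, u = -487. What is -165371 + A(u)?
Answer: -80535063/487 ≈ -1.6537e+5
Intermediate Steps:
A(m) = 1 - 127/m (A(m) = -127/m + 1 = 1 - 127/m)
-165371 + A(u) = -165371 + (-127 - 487)/(-487) = -165371 - 1/487*(-614) = -165371 + 614/487 = -80535063/487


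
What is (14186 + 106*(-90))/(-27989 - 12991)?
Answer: -2323/20490 ≈ -0.11337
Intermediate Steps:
(14186 + 106*(-90))/(-27989 - 12991) = (14186 - 9540)/(-40980) = 4646*(-1/40980) = -2323/20490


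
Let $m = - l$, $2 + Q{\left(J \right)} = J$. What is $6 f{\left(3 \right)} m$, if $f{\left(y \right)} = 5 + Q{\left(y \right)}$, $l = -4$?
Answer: $144$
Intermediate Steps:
$Q{\left(J \right)} = -2 + J$
$f{\left(y \right)} = 3 + y$ ($f{\left(y \right)} = 5 + \left(-2 + y\right) = 3 + y$)
$m = 4$ ($m = \left(-1\right) \left(-4\right) = 4$)
$6 f{\left(3 \right)} m = 6 \left(3 + 3\right) 4 = 6 \cdot 6 \cdot 4 = 36 \cdot 4 = 144$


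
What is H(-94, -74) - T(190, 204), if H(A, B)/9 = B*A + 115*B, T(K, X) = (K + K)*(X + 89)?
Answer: -125326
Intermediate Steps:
T(K, X) = 2*K*(89 + X) (T(K, X) = (2*K)*(89 + X) = 2*K*(89 + X))
H(A, B) = 1035*B + 9*A*B (H(A, B) = 9*(B*A + 115*B) = 9*(A*B + 115*B) = 9*(115*B + A*B) = 1035*B + 9*A*B)
H(-94, -74) - T(190, 204) = 9*(-74)*(115 - 94) - 2*190*(89 + 204) = 9*(-74)*21 - 2*190*293 = -13986 - 1*111340 = -13986 - 111340 = -125326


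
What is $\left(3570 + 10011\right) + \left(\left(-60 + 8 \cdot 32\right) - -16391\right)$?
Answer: $30168$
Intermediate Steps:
$\left(3570 + 10011\right) + \left(\left(-60 + 8 \cdot 32\right) - -16391\right) = 13581 + \left(\left(-60 + 256\right) + 16391\right) = 13581 + \left(196 + 16391\right) = 13581 + 16587 = 30168$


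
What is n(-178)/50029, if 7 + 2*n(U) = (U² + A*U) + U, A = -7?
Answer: 32745/100058 ≈ 0.32726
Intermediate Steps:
n(U) = -7/2 + U²/2 - 3*U (n(U) = -7/2 + ((U² - 7*U) + U)/2 = -7/2 + (U² - 6*U)/2 = -7/2 + (U²/2 - 3*U) = -7/2 + U²/2 - 3*U)
n(-178)/50029 = (-7/2 + (½)*(-178)² - 3*(-178))/50029 = (-7/2 + (½)*31684 + 534)*(1/50029) = (-7/2 + 15842 + 534)*(1/50029) = (32745/2)*(1/50029) = 32745/100058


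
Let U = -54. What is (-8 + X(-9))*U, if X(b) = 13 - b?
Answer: -756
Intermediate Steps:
(-8 + X(-9))*U = (-8 + (13 - 1*(-9)))*(-54) = (-8 + (13 + 9))*(-54) = (-8 + 22)*(-54) = 14*(-54) = -756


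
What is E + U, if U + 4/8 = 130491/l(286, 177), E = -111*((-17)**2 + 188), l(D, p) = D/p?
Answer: 3976961/143 ≈ 27811.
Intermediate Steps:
E = -52947 (E = -111*(289 + 188) = -111*477 = -52947)
U = 11548382/143 (U = -1/2 + 130491/((286/177)) = -1/2 + 130491/((286*(1/177))) = -1/2 + 130491/(286/177) = -1/2 + 130491*(177/286) = -1/2 + 23096907/286 = 11548382/143 ≈ 80758.)
E + U = -52947 + 11548382/143 = 3976961/143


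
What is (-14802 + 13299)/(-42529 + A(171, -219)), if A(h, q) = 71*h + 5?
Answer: 1503/30383 ≈ 0.049468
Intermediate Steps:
A(h, q) = 5 + 71*h
(-14802 + 13299)/(-42529 + A(171, -219)) = (-14802 + 13299)/(-42529 + (5 + 71*171)) = -1503/(-42529 + (5 + 12141)) = -1503/(-42529 + 12146) = -1503/(-30383) = -1503*(-1/30383) = 1503/30383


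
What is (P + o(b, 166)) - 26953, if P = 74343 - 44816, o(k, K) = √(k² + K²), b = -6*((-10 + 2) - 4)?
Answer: 2574 + 2*√8185 ≈ 2754.9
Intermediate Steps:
b = 72 (b = -6*(-8 - 4) = -6*(-12) = 72)
o(k, K) = √(K² + k²)
P = 29527
(P + o(b, 166)) - 26953 = (29527 + √(166² + 72²)) - 26953 = (29527 + √(27556 + 5184)) - 26953 = (29527 + √32740) - 26953 = (29527 + 2*√8185) - 26953 = 2574 + 2*√8185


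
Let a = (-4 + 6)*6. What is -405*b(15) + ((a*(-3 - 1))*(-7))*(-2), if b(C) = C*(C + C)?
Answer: -182922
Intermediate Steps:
a = 12 (a = 2*6 = 12)
b(C) = 2*C² (b(C) = C*(2*C) = 2*C²)
-405*b(15) + ((a*(-3 - 1))*(-7))*(-2) = -810*15² + ((12*(-3 - 1))*(-7))*(-2) = -810*225 + ((12*(-4))*(-7))*(-2) = -405*450 - 48*(-7)*(-2) = -182250 + 336*(-2) = -182250 - 672 = -182922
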